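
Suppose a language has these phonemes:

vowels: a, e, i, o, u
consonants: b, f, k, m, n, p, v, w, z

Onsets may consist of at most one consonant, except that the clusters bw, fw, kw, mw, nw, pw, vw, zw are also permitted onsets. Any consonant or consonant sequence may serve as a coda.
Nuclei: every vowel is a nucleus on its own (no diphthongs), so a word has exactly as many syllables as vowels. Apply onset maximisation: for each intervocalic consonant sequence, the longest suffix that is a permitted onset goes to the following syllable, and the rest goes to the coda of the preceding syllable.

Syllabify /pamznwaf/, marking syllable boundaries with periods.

Nuclei (vowels): a, a → 2 syllables.
/a…a/ gap (V1→V2): /mznw/; trying suffixes from longest down, /nw/ is the first permitted one, so coda /mz/ | onset /nw/.

pamz.nwaf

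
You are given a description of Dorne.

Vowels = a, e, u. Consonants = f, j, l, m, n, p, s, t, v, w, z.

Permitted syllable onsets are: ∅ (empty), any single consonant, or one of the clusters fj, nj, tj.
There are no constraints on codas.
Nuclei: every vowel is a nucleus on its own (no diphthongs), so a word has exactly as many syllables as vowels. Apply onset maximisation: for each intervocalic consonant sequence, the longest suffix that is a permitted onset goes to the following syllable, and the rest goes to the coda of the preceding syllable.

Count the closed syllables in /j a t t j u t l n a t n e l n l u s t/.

5

Vowels present: a, u, a, e, u; each is a nucleus, giving 5 syllables.
V1 /a/ – V2 /u/: /ttj/ — longest licit onset from the right is /tj/, leaving /t/ as coda.
V2 /u/ – V3 /a/: /tln/; trying suffixes from longest down, /n/ is the first permitted one, so coda /tl/ | onset /n/.
V3 /a/ – V4 /e/: cluster /tn/ — the longest permitted-onset suffix is /n/; onset = /n/, preceding coda = /t/.
V4 /e/ – V5 /u/: cluster /lnl/ — the longest permitted-onset suffix is /l/; onset = /l/, preceding coda = /ln/.
Putting it together: jat.tjutl.nat.neln.lust.
Classifying each syllable: /jat/ (closed), /tjutl/ (closed), /nat/ (closed), /neln/ (closed), /lust/ (closed).
Closed syllables: 5.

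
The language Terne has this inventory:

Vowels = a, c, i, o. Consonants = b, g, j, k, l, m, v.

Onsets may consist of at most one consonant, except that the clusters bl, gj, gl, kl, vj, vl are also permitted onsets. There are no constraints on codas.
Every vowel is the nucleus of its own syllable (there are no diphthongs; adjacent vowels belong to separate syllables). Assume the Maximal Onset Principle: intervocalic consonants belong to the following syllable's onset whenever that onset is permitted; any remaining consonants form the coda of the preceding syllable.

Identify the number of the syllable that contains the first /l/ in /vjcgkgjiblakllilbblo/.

The vowels are c, i, a, i, o — 5 nuclei, so 5 syllables.
Between /c/ (V1) and /i/ (V2): /gkgj/; trying suffixes from longest down, /gj/ is the first permitted one, so coda /gk/ | onset /gj/.
Between /i/ (V2) and /a/ (V3): cluster /bl/ — /bl/ is itself a permitted onset, so the whole cluster goes right; preceding coda = ∅.
Between /a/ (V3) and /i/ (V4): /kll/ splits as /kl/ + /l/ (/l/ is the longest suffix that is a licit onset).
Between /i/ (V4) and /o/ (V5): /lbbl/ splits as /lb/ + /bl/ (/bl/ is the longest suffix that is a licit onset).
So the parse is vjcgk.gji.blakl.lilb.blo.
The first /l/ is in the onset of syllable 3 (/blakl/).

3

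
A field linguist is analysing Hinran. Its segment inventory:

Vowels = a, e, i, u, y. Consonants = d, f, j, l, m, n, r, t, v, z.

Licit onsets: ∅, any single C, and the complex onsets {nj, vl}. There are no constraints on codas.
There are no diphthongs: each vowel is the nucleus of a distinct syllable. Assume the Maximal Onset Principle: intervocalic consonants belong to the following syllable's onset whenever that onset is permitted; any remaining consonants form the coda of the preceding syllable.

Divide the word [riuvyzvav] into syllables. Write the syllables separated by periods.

Vowels present: i, u, y, a; each is a nucleus, giving 4 syllables.
σ1/σ2 boundary: nothing intervenes; syllable break is V.V.
σ2/σ3 boundary: just /v/ — single C goes to the following onset.
σ3/σ4 boundary: /zv/ — longest licit onset from the right is /v/, leaving /z/ as coda.

ri.u.vyz.vav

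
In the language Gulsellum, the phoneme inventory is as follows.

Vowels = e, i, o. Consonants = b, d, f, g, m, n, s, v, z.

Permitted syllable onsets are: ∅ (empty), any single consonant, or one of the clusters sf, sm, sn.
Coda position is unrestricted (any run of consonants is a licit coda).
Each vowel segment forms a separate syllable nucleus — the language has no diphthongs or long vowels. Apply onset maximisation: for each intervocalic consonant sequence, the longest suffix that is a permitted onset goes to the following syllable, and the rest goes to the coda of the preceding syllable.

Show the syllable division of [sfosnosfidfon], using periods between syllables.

sfo.sno.sfid.fon

Vowels present: o, o, i, o; each is a nucleus, giving 4 syllables.
/o…o/ gap (V1→V2): cluster /sn/ — /sn/ is itself a permitted onset, so the whole cluster goes right; preceding coda = ∅.
/o…i/ gap (V2→V3): cluster /sf/ — /sf/ is itself a permitted onset, so the whole cluster goes right; preceding coda = ∅.
/i…o/ gap (V3→V4): /df/; trying suffixes from longest down, /f/ is the first permitted one, so coda /d/ | onset /f/.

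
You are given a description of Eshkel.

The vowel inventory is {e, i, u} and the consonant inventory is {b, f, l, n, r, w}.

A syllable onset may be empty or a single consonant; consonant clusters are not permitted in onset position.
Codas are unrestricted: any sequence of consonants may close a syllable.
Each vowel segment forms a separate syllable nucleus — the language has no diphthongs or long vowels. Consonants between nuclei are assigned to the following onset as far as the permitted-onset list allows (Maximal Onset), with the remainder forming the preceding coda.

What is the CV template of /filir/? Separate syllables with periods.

The vowels are i, i — 2 nuclei, so 2 syllables.
Between /i/ (V1) and /i/ (V2): just /l/ — single C goes to the following onset.
Syllabification: fi.lir.
Mapping each syllable to C/V: /fi/ → CV, /lir/ → CVC.

CV.CVC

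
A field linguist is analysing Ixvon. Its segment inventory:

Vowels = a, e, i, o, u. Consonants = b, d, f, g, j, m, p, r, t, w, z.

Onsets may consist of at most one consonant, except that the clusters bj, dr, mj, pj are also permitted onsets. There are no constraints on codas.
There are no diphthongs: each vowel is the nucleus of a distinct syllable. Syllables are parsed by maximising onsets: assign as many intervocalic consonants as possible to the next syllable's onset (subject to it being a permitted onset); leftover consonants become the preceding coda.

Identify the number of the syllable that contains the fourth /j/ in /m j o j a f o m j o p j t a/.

4

The vowels are o, a, o, o, a — 5 nuclei, so 5 syllables.
/o…a/ gap (V1→V2): /j/ → onset of the next syllable (single consonants are always licit onsets).
/a…o/ gap (V2→V3): /f/ is a single consonant, so it becomes the next onset.
/o…o/ gap (V3→V4): /mj/ is a licit onset in full, so it all attaches to the next syllable.
/o…a/ gap (V4→V5): /pjt/ splits as /pj/ + /t/ (/t/ is the longest suffix that is a licit onset).
Result: mjo.ja.fo.mjopj.ta.
The fourth /j/ is in the coda of syllable 4 (/mjopj/).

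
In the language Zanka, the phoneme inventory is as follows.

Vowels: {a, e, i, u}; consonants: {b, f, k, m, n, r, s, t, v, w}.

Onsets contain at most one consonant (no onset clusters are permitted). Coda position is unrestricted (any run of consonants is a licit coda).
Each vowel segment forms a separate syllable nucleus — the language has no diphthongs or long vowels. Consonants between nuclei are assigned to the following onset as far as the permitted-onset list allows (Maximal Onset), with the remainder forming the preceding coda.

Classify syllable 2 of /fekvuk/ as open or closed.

Nuclei (vowels): e, u → 2 syllables.
σ1/σ2 boundary: cluster /kv/ — the longest permitted-onset suffix is /v/; onset = /v/, preceding coda = /k/.
Putting it together: fek.vuk.
Syllable 2 is /vuk/ with coda /k/, so it is closed.

closed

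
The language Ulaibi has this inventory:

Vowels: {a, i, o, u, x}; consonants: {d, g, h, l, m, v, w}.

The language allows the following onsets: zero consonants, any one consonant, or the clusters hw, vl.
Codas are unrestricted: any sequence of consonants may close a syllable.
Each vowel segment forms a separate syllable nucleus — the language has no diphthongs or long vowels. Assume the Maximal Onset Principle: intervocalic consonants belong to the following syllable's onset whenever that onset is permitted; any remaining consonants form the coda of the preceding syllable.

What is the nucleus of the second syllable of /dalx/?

x

Vowels present: a, x; each is a nucleus, giving 2 syllables.
The second nucleus (vowel 2 from the left) is /x/.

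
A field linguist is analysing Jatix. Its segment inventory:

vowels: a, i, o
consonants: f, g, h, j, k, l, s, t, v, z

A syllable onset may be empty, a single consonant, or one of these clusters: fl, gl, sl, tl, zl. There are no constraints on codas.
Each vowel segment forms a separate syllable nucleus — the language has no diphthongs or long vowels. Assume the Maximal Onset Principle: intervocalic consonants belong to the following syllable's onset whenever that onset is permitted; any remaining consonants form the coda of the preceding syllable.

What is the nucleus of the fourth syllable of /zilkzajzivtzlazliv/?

The vowels are i, a, i, a, i — 5 nuclei, so 5 syllables.
The fourth nucleus (vowel 4 from the left) is /a/.

a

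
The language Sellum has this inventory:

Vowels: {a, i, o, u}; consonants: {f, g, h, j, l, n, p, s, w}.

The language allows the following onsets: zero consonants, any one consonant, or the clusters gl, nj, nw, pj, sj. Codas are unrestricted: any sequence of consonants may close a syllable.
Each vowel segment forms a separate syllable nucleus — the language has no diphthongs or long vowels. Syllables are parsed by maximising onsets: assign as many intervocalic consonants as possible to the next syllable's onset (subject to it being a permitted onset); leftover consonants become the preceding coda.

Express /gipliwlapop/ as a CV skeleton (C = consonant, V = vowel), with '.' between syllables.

The vowels are i, i, a, o — 4 nuclei, so 4 syllables.
σ1/σ2 boundary: cluster /pl/ — the longest permitted-onset suffix is /l/; onset = /l/, preceding coda = /p/.
σ2/σ3 boundary: cluster /wl/ — the longest permitted-onset suffix is /l/; onset = /l/, preceding coda = /w/.
σ3/σ4 boundary: just /p/ — single C goes to the following onset.
So the parse is gip.liw.la.pop.
Mapping each syllable to C/V: /gip/ → CVC, /liw/ → CVC, /la/ → CV, /pop/ → CVC.

CVC.CVC.CV.CVC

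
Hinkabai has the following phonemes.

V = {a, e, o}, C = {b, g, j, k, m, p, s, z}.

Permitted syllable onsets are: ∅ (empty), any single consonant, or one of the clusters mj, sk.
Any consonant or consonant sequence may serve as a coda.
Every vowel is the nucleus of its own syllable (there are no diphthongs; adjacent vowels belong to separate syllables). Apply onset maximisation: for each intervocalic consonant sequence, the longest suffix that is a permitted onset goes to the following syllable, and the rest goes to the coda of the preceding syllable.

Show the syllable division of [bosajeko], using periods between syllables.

bo.sa.je.ko

Vowels present: o, a, e, o; each is a nucleus, giving 4 syllables.
σ1/σ2 boundary: /s/ → onset of the next syllable (single consonants are always licit onsets).
σ2/σ3 boundary: just /j/ — single C goes to the following onset.
σ3/σ4 boundary: /k/ is a single consonant, so it becomes the next onset.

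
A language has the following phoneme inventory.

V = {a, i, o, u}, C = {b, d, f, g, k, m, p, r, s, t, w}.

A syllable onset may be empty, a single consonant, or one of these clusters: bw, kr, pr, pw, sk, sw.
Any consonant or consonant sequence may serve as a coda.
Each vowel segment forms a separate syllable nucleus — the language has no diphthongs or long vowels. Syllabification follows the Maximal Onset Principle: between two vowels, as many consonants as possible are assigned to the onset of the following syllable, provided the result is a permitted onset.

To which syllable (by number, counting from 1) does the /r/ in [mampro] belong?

2

The vowels are a, o — 2 nuclei, so 2 syllables.
Between /a/ (V1) and /o/ (V2): cluster /mpr/ — the longest permitted-onset suffix is /pr/; onset = /pr/, preceding coda = /m/.
Putting it together: mam.pro.
The /r/ is in the onset of syllable 2 (/pro/).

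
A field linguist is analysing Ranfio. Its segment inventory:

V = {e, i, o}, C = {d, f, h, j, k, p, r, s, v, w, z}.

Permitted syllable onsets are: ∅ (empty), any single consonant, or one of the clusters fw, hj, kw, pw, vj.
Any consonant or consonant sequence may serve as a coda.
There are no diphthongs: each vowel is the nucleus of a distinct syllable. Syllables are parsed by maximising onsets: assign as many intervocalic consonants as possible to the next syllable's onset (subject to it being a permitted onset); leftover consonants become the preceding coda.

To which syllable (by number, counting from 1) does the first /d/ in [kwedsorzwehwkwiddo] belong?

1

The vowels are e, o, e, i, o — 5 nuclei, so 5 syllables.
Between /e/ (V1) and /o/ (V2): /ds/ splits as /d/ + /s/ (/s/ is the longest suffix that is a licit onset).
Between /o/ (V2) and /e/ (V3): /rzw/ splits as /rz/ + /w/ (/w/ is the longest suffix that is a licit onset).
Between /e/ (V3) and /i/ (V4): /hwkw/; trying suffixes from longest down, /kw/ is the first permitted one, so coda /hw/ | onset /kw/.
Between /i/ (V4) and /o/ (V5): /dd/; trying suffixes from longest down, /d/ is the first permitted one, so coda /d/ | onset /d/.
Result: kwed.sorz.wehw.kwid.do.
The first /d/ is in the coda of syllable 1 (/kwed/).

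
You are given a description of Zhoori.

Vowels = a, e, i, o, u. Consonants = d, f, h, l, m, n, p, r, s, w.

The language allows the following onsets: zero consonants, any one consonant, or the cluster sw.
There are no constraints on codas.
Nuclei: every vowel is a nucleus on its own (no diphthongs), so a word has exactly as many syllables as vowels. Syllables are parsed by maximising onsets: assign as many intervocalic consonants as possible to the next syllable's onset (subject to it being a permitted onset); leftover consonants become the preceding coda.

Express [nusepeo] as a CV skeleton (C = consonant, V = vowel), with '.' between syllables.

CV.CV.CV.V

Vowels present: u, e, e, o; each is a nucleus, giving 4 syllables.
σ1/σ2 boundary: /s/ is a single consonant, so it becomes the next onset.
σ2/σ3 boundary: just /p/ — single C goes to the following onset.
σ3/σ4 boundary: nothing intervenes; syllable break is V.V.
Syllabification: nu.se.pe.o.
Mapping each syllable to C/V: /nu/ → CV, /se/ → CV, /pe/ → CV, /o/ → V.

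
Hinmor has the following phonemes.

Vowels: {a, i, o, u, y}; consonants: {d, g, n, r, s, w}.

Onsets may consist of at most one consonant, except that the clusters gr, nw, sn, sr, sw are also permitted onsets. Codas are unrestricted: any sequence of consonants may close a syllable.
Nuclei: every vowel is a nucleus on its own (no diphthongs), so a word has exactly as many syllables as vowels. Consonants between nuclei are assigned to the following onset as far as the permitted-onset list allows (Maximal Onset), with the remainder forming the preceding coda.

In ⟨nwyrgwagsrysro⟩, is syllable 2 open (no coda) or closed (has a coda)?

closed

The vowels are y, a, y, o — 4 nuclei, so 4 syllables.
Between /y/ (V1) and /a/ (V2): /rgw/; trying suffixes from longest down, /w/ is the first permitted one, so coda /rg/ | onset /w/.
Between /a/ (V2) and /y/ (V3): /gsr/ splits as /g/ + /sr/ (/sr/ is the longest suffix that is a licit onset).
Between /y/ (V3) and /o/ (V4): /sr/ is a licit onset in full, so it all attaches to the next syllable.
So the parse is nwyrg.wag.sry.sro.
Syllable 2 is /wag/ with coda /g/, so it is closed.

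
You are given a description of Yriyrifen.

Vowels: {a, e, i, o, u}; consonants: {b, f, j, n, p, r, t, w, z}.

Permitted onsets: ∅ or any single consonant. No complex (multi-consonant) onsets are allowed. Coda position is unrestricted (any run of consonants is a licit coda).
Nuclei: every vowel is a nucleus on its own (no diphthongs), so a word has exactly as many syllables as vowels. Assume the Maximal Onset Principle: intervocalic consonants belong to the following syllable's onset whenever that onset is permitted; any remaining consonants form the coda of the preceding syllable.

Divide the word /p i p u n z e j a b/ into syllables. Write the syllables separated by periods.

Vowels present: i, u, e, a; each is a nucleus, giving 4 syllables.
V1 /i/ – V2 /u/: /p/ → onset of the next syllable (single consonants are always licit onsets).
V2 /u/ – V3 /e/: /nz/ splits as /n/ + /z/ (/z/ is the longest suffix that is a licit onset).
V3 /e/ – V4 /a/: /j/ is a single consonant, so it becomes the next onset.

pi.pun.ze.jab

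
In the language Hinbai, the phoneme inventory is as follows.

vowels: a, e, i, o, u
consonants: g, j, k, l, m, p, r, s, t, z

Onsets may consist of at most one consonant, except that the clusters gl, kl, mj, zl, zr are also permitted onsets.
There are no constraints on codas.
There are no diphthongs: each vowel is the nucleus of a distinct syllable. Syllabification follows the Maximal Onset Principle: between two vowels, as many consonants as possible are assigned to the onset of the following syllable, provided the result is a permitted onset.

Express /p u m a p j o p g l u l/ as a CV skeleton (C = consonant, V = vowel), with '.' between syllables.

CV.CVC.CVC.CCVC

Vowels present: u, a, o, u; each is a nucleus, giving 4 syllables.
σ1/σ2 boundary: /m/ → onset of the next syllable (single consonants are always licit onsets).
σ2/σ3 boundary: /pj/ splits as /p/ + /j/ (/j/ is the longest suffix that is a licit onset).
σ3/σ4 boundary: /pgl/ — longest licit onset from the right is /gl/, leaving /p/ as coda.
Result: pu.map.jop.glul.
Mapping each syllable to C/V: /pu/ → CV, /map/ → CVC, /jop/ → CVC, /glul/ → CCVC.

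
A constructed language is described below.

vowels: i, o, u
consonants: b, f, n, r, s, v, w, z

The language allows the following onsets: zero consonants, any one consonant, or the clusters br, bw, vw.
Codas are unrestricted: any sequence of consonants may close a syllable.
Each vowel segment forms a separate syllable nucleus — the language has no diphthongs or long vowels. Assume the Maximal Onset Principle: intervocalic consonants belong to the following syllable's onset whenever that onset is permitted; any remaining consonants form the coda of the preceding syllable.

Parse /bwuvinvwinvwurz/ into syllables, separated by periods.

Vowels present: u, i, i, u; each is a nucleus, giving 4 syllables.
Between /u/ (V1) and /i/ (V2): /v/ is a single consonant, so it becomes the next onset.
Between /i/ (V2) and /i/ (V3): /nvw/ — longest licit onset from the right is /vw/, leaving /n/ as coda.
Between /i/ (V3) and /u/ (V4): /nvw/ splits as /n/ + /vw/ (/vw/ is the longest suffix that is a licit onset).

bwu.vin.vwin.vwurz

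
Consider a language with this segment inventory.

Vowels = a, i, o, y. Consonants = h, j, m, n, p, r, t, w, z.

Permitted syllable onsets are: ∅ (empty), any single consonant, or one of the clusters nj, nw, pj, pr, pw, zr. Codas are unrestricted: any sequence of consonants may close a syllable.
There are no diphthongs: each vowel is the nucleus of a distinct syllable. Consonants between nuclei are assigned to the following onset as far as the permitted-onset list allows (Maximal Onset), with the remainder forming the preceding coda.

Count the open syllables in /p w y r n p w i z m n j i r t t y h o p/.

The vowels are y, i, i, y, o — 5 nuclei, so 5 syllables.
σ1/σ2 boundary: /rnpw/; trying suffixes from longest down, /pw/ is the first permitted one, so coda /rn/ | onset /pw/.
σ2/σ3 boundary: /zmnj/; trying suffixes from longest down, /nj/ is the first permitted one, so coda /zm/ | onset /nj/.
σ3/σ4 boundary: /rtt/; trying suffixes from longest down, /t/ is the first permitted one, so coda /rt/ | onset /t/.
σ4/σ5 boundary: just /h/ — single C goes to the following onset.
So the parse is pwyrn.pwizm.njirt.ty.hop.
Classifying each syllable: /pwyrn/ (closed), /pwizm/ (closed), /njirt/ (closed), /ty/ (open), /hop/ (closed).
Open syllables: 1.

1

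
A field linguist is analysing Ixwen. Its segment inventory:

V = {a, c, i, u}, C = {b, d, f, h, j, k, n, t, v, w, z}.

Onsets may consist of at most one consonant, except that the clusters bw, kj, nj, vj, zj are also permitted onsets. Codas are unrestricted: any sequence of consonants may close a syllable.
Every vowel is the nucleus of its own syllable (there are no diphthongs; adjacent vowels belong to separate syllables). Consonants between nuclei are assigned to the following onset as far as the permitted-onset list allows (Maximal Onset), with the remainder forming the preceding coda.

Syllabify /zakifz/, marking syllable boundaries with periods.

za.kifz

Nuclei (vowels): a, i → 2 syllables.
V1 /a/ – V2 /i/: /k/ → onset of the next syllable (single consonants are always licit onsets).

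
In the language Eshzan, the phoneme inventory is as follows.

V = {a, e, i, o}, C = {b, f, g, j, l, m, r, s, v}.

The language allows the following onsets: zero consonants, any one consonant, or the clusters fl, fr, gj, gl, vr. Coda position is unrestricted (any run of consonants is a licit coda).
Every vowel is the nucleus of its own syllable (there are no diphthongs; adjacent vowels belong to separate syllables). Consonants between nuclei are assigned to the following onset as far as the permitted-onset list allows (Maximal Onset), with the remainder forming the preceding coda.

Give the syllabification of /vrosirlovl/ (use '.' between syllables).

vro.sir.lovl

Vowels present: o, i, o; each is a nucleus, giving 3 syllables.
Between /o/ (V1) and /i/ (V2): just /s/ — single C goes to the following onset.
Between /i/ (V2) and /o/ (V3): cluster /rl/ — the longest permitted-onset suffix is /l/; onset = /l/, preceding coda = /r/.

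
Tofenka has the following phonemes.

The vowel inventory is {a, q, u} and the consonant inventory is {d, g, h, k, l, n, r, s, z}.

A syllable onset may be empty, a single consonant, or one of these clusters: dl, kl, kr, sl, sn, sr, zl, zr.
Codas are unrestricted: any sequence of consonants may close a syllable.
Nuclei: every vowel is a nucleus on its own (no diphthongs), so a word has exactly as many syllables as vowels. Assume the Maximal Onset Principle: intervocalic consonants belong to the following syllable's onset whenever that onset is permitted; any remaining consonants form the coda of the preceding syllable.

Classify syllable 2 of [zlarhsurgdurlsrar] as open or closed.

Vowels present: a, u, u, a; each is a nucleus, giving 4 syllables.
V1 /a/ – V2 /u/: cluster /rhs/ — the longest permitted-onset suffix is /s/; onset = /s/, preceding coda = /rh/.
V2 /u/ – V3 /u/: /rgd/ splits as /rg/ + /d/ (/d/ is the longest suffix that is a licit onset).
V3 /u/ – V4 /a/: /rlsr/ — longest licit onset from the right is /sr/, leaving /rl/ as coda.
Result: zlarh.surg.durl.srar.
Syllable 2 is /surg/ with coda /rg/, so it is closed.

closed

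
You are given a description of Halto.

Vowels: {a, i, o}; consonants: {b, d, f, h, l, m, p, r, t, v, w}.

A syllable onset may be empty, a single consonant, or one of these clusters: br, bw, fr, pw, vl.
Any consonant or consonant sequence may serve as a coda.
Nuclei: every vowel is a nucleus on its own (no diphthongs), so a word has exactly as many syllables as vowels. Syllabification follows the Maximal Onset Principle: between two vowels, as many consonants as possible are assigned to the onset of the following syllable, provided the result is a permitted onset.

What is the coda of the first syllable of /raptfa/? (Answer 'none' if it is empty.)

pt

Vowels present: a, a; each is a nucleus, giving 2 syllables.
V1 /a/ – V2 /a/: cluster /ptf/ — the longest permitted-onset suffix is /f/; onset = /f/, preceding coda = /pt/.
So the parse is rapt.fa.
Syllable 1 is /rapt/: onset /r/, nucleus /a/, coda /pt/.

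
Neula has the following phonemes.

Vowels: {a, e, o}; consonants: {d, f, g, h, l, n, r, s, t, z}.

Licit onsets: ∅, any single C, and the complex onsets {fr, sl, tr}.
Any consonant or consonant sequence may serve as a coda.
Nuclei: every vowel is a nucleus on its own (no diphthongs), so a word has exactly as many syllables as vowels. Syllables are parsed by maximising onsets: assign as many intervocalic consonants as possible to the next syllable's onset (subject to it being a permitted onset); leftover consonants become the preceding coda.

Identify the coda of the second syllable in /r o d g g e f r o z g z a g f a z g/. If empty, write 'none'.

The vowels are o, e, o, a, a — 5 nuclei, so 5 syllables.
Between /o/ (V1) and /e/ (V2): /dgg/ splits as /dg/ + /g/ (/g/ is the longest suffix that is a licit onset).
Between /e/ (V2) and /o/ (V3): /fr/ is a licit onset in full, so it all attaches to the next syllable.
Between /o/ (V3) and /a/ (V4): /zgz/ splits as /zg/ + /z/ (/z/ is the longest suffix that is a licit onset).
Between /a/ (V4) and /a/ (V5): /gf/ — longest licit onset from the right is /f/, leaving /g/ as coda.
Syllabification: rodg.ge.frozg.zag.fazg.
Syllable 2 is /ge/: onset /g/, nucleus /e/, coda ∅.

none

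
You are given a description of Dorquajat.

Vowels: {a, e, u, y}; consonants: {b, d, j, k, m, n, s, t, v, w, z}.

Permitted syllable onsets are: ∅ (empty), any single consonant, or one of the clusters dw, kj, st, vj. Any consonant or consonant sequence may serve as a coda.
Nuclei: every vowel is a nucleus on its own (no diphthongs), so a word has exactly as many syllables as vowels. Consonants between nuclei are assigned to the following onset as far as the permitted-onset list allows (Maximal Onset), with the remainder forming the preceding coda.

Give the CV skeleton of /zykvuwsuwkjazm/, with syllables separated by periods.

CVC.CVC.CVC.CCVCC

Vowels present: y, u, u, a; each is a nucleus, giving 4 syllables.
V1 /y/ – V2 /u/: /kv/ — longest licit onset from the right is /v/, leaving /k/ as coda.
V2 /u/ – V3 /u/: /ws/ splits as /w/ + /s/ (/s/ is the longest suffix that is a licit onset).
V3 /u/ – V4 /a/: /wkj/ — longest licit onset from the right is /kj/, leaving /w/ as coda.
So the parse is zyk.vuw.suw.kjazm.
Mapping each syllable to C/V: /zyk/ → CVC, /vuw/ → CVC, /suw/ → CVC, /kjazm/ → CCVCC.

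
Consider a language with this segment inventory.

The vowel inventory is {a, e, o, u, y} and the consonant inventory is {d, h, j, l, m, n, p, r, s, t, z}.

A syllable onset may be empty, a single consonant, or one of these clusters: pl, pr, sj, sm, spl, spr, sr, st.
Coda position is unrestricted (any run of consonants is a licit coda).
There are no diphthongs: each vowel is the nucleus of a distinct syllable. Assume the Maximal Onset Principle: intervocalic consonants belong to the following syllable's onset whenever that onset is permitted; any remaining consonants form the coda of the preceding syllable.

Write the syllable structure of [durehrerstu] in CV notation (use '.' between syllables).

Vowels present: u, e, e, u; each is a nucleus, giving 4 syllables.
Between /u/ (V1) and /e/ (V2): just /r/ — single C goes to the following onset.
Between /e/ (V2) and /e/ (V3): /hr/ splits as /h/ + /r/ (/r/ is the longest suffix that is a licit onset).
Between /e/ (V3) and /u/ (V4): /rst/ — longest licit onset from the right is /st/, leaving /r/ as coda.
Result: du.reh.rer.stu.
Mapping each syllable to C/V: /du/ → CV, /reh/ → CVC, /rer/ → CVC, /stu/ → CCV.

CV.CVC.CVC.CCV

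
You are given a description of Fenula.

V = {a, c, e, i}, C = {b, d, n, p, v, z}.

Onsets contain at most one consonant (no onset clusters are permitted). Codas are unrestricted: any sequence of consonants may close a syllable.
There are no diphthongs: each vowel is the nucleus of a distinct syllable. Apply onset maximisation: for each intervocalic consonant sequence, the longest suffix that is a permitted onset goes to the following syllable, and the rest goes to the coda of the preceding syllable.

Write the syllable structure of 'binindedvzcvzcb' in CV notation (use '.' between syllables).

The vowels are i, i, e, c, c — 5 nuclei, so 5 syllables.
Between /i/ (V1) and /i/ (V2): just /n/ — single C goes to the following onset.
Between /i/ (V2) and /e/ (V3): /nd/ — longest licit onset from the right is /d/, leaving /n/ as coda.
Between /e/ (V3) and /c/ (V4): cluster /dvz/ — the longest permitted-onset suffix is /z/; onset = /z/, preceding coda = /dv/.
Between /c/ (V4) and /c/ (V5): /vz/; trying suffixes from longest down, /z/ is the first permitted one, so coda /v/ | onset /z/.
Result: bi.nin.dedv.zcv.zcb.
Mapping each syllable to C/V: /bi/ → CV, /nin/ → CVC, /dedv/ → CVCC, /zcv/ → CVC, /zcb/ → CVC.

CV.CVC.CVCC.CVC.CVC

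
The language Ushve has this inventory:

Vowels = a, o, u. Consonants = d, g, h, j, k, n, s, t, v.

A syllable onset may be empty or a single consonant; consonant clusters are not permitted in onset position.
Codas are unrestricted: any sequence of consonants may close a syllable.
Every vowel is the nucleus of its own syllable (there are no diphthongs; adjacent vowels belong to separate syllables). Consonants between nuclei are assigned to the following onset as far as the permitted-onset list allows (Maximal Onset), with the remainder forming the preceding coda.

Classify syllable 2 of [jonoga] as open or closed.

open

Vowels present: o, o, a; each is a nucleus, giving 3 syllables.
Between /o/ (V1) and /o/ (V2): /n/ is a single consonant, so it becomes the next onset.
Between /o/ (V2) and /a/ (V3): /g/ → onset of the next syllable (single consonants are always licit onsets).
Putting it together: jo.no.ga.
Syllable 2 is /no/; it ends in its nucleus with no coda, so it is open.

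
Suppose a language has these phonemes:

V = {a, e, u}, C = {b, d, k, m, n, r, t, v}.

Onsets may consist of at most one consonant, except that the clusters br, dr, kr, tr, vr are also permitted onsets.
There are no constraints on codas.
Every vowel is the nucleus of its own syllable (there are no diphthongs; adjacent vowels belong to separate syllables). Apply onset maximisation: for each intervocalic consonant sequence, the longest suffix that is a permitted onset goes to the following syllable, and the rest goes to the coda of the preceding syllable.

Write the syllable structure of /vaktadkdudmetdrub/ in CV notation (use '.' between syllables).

CVC.CVCC.CVC.CVC.CCVC

Vowels present: a, a, u, e, u; each is a nucleus, giving 5 syllables.
σ1/σ2 boundary: /kt/; trying suffixes from longest down, /t/ is the first permitted one, so coda /k/ | onset /t/.
σ2/σ3 boundary: /dkd/ — longest licit onset from the right is /d/, leaving /dk/ as coda.
σ3/σ4 boundary: /dm/ — longest licit onset from the right is /m/, leaving /d/ as coda.
σ4/σ5 boundary: cluster /tdr/ — the longest permitted-onset suffix is /dr/; onset = /dr/, preceding coda = /t/.
Syllabification: vak.tadk.dud.met.drub.
Mapping each syllable to C/V: /vak/ → CVC, /tadk/ → CVCC, /dud/ → CVC, /met/ → CVC, /drub/ → CCVC.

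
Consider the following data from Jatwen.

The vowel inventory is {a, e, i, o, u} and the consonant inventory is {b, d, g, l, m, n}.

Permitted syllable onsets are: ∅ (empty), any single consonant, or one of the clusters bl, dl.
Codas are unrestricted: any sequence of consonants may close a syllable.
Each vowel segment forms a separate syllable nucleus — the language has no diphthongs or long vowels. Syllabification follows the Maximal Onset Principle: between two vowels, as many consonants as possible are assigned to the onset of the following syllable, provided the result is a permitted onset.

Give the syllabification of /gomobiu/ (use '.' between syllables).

go.mo.bi.u

Nuclei (vowels): o, o, i, u → 4 syllables.
σ1/σ2 boundary: /m/ → onset of the next syllable (single consonants are always licit onsets).
σ2/σ3 boundary: /b/ is a single consonant, so it becomes the next onset.
σ3/σ4 boundary: no consonants, so the boundary falls immediately after /i/.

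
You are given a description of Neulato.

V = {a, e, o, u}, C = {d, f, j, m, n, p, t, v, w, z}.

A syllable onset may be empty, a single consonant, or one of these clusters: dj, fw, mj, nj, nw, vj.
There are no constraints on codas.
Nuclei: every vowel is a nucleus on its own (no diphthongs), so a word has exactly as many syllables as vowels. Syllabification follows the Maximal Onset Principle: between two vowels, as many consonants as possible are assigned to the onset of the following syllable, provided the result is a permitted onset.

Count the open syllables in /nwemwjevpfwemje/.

2

The vowels are e, e, e, e — 4 nuclei, so 4 syllables.
Between /e/ (V1) and /e/ (V2): /mwj/ splits as /mw/ + /j/ (/j/ is the longest suffix that is a licit onset).
Between /e/ (V2) and /e/ (V3): /vpfw/; trying suffixes from longest down, /fw/ is the first permitted one, so coda /vp/ | onset /fw/.
Between /e/ (V3) and /e/ (V4): cluster /mj/ — /mj/ is itself a permitted onset, so the whole cluster goes right; preceding coda = ∅.
Syllabification: nwemw.jevp.fwe.mje.
Classifying each syllable: /nwemw/ (closed), /jevp/ (closed), /fwe/ (open), /mje/ (open).
Open syllables: 2.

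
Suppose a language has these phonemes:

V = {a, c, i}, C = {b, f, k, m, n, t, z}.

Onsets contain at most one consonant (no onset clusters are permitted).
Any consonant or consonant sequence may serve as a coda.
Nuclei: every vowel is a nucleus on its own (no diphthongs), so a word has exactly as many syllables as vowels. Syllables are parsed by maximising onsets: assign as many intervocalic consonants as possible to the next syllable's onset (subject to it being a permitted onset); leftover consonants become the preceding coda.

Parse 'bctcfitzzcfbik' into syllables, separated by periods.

The vowels are c, c, i, c, i — 5 nuclei, so 5 syllables.
/c…c/ gap (V1→V2): /t/ → onset of the next syllable (single consonants are always licit onsets).
/c…i/ gap (V2→V3): /f/ is a single consonant, so it becomes the next onset.
/i…c/ gap (V3→V4): /tzz/; trying suffixes from longest down, /z/ is the first permitted one, so coda /tz/ | onset /z/.
/c…i/ gap (V4→V5): /fb/ — longest licit onset from the right is /b/, leaving /f/ as coda.

bc.tc.fitz.zcf.bik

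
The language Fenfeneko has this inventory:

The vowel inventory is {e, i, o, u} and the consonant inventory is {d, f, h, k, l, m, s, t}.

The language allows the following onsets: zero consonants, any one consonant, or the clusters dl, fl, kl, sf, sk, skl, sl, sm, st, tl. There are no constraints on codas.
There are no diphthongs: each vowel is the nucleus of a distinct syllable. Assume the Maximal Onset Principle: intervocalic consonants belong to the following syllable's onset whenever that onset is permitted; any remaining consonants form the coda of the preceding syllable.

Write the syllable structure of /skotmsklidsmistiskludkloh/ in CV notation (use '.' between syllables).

Nuclei (vowels): o, i, i, i, u, o → 6 syllables.
Between /o/ (V1) and /i/ (V2): /tmskl/ splits as /tm/ + /skl/ (/skl/ is the longest suffix that is a licit onset).
Between /i/ (V2) and /i/ (V3): /dsm/ — longest licit onset from the right is /sm/, leaving /d/ as coda.
Between /i/ (V3) and /i/ (V4): /st/ — entire cluster is a permitted onset → onset /st/, coda ∅.
Between /i/ (V4) and /u/ (V5): /skl/ is a licit onset in full, so it all attaches to the next syllable.
Between /u/ (V5) and /o/ (V6): /dkl/ splits as /d/ + /kl/ (/kl/ is the longest suffix that is a licit onset).
So the parse is skotm.sklid.smi.sti.sklud.kloh.
Mapping each syllable to C/V: /skotm/ → CCVCC, /sklid/ → CCCVC, /smi/ → CCV, /sti/ → CCV, /sklud/ → CCCVC, /kloh/ → CCVC.

CCVCC.CCCVC.CCV.CCV.CCCVC.CCVC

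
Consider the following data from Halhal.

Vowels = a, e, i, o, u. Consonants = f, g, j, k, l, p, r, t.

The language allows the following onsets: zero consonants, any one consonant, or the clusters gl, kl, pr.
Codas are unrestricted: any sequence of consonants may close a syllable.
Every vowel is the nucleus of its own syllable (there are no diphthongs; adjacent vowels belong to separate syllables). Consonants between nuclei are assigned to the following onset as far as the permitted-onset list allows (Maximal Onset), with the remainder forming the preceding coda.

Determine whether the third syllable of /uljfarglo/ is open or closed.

open

The vowels are u, a, o — 3 nuclei, so 3 syllables.
σ1/σ2 boundary: cluster /ljf/ — the longest permitted-onset suffix is /f/; onset = /f/, preceding coda = /lj/.
σ2/σ3 boundary: /rgl/ splits as /r/ + /gl/ (/gl/ is the longest suffix that is a licit onset).
Result: ulj.far.glo.
Syllable 3 is /glo/; it ends in its nucleus with no coda, so it is open.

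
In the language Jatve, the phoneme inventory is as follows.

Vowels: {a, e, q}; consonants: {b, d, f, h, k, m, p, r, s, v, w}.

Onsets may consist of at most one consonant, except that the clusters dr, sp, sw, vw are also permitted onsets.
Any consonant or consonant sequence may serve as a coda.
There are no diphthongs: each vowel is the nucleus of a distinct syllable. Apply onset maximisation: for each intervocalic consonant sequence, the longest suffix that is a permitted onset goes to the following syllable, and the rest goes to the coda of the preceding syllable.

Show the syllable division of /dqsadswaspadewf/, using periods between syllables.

dq.sad.swa.spa.dewf

Vowels present: q, a, a, a, e; each is a nucleus, giving 5 syllables.
σ1/σ2 boundary: /s/ → onset of the next syllable (single consonants are always licit onsets).
σ2/σ3 boundary: /dsw/ — longest licit onset from the right is /sw/, leaving /d/ as coda.
σ3/σ4 boundary: cluster /sp/ — /sp/ is itself a permitted onset, so the whole cluster goes right; preceding coda = ∅.
σ4/σ5 boundary: /d/ → onset of the next syllable (single consonants are always licit onsets).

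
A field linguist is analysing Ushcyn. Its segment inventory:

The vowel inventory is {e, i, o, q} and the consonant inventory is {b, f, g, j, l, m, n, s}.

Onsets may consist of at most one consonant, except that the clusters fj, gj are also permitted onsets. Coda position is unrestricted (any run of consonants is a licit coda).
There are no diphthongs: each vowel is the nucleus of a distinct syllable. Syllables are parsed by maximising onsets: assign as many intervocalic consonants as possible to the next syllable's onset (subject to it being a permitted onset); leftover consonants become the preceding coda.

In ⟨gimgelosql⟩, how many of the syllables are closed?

Vowels present: i, e, o, q; each is a nucleus, giving 4 syllables.
V1 /i/ – V2 /e/: /mg/ — longest licit onset from the right is /g/, leaving /m/ as coda.
V2 /e/ – V3 /o/: /l/ is a single consonant, so it becomes the next onset.
V3 /o/ – V4 /q/: just /s/ — single C goes to the following onset.
So the parse is gim.ge.lo.sql.
Classifying each syllable: /gim/ (closed), /ge/ (open), /lo/ (open), /sql/ (closed).
Closed syllables: 2.

2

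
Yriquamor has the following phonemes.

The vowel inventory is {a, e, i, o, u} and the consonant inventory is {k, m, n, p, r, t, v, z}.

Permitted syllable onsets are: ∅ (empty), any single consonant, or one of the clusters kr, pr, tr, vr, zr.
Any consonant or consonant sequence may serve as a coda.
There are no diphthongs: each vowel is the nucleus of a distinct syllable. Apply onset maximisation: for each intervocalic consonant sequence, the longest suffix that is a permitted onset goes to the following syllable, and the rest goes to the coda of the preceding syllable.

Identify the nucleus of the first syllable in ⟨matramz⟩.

The vowels are a, a — 2 nuclei, so 2 syllables.
The first nucleus (vowel 1 from the left) is /a/.

a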